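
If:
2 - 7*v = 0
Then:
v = 2/7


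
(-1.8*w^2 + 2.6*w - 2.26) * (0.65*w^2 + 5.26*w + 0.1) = -1.17*w^4 - 7.778*w^3 + 12.027*w^2 - 11.6276*w - 0.226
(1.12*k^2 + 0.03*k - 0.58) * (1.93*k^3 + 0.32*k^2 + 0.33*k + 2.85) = 2.1616*k^5 + 0.4163*k^4 - 0.7402*k^3 + 3.0163*k^2 - 0.1059*k - 1.653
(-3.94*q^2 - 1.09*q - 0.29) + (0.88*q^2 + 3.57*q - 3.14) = -3.06*q^2 + 2.48*q - 3.43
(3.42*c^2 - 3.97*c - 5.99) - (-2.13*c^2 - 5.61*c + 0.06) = 5.55*c^2 + 1.64*c - 6.05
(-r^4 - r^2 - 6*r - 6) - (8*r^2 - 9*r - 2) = -r^4 - 9*r^2 + 3*r - 4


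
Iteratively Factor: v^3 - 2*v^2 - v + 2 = (v + 1)*(v^2 - 3*v + 2) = (v - 2)*(v + 1)*(v - 1)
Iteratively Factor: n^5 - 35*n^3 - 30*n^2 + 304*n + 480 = (n + 4)*(n^4 - 4*n^3 - 19*n^2 + 46*n + 120) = (n + 2)*(n + 4)*(n^3 - 6*n^2 - 7*n + 60) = (n + 2)*(n + 3)*(n + 4)*(n^2 - 9*n + 20) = (n - 5)*(n + 2)*(n + 3)*(n + 4)*(n - 4)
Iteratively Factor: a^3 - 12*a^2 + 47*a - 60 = (a - 3)*(a^2 - 9*a + 20) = (a - 5)*(a - 3)*(a - 4)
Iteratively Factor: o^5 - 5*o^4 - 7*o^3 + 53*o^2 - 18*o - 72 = (o - 4)*(o^4 - o^3 - 11*o^2 + 9*o + 18) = (o - 4)*(o - 2)*(o^3 + o^2 - 9*o - 9) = (o - 4)*(o - 2)*(o + 1)*(o^2 - 9) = (o - 4)*(o - 2)*(o + 1)*(o + 3)*(o - 3)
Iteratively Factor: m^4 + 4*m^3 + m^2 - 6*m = (m - 1)*(m^3 + 5*m^2 + 6*m) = m*(m - 1)*(m^2 + 5*m + 6) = m*(m - 1)*(m + 2)*(m + 3)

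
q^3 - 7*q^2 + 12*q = q*(q - 4)*(q - 3)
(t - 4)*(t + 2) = t^2 - 2*t - 8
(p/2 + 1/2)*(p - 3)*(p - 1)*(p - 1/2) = p^4/2 - 7*p^3/4 + p^2/4 + 7*p/4 - 3/4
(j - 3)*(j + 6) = j^2 + 3*j - 18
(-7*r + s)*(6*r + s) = -42*r^2 - r*s + s^2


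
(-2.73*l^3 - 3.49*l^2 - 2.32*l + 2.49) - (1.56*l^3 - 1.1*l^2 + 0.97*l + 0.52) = -4.29*l^3 - 2.39*l^2 - 3.29*l + 1.97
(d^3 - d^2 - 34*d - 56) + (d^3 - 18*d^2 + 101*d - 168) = 2*d^3 - 19*d^2 + 67*d - 224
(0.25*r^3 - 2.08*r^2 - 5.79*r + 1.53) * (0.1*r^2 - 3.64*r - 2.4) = 0.025*r^5 - 1.118*r^4 + 6.3922*r^3 + 26.2206*r^2 + 8.3268*r - 3.672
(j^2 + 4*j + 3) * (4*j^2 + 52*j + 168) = 4*j^4 + 68*j^3 + 388*j^2 + 828*j + 504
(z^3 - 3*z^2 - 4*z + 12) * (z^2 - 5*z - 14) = z^5 - 8*z^4 - 3*z^3 + 74*z^2 - 4*z - 168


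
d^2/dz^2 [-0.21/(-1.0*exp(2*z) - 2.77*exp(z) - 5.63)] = (-(0.84*exp(z) + 0.5817)*(1.0*exp(2*z) + 2.77*exp(z) + 5.63) + 0.21*(2.0*exp(z) + 2.77)*(4.0*exp(z) + 5.54)*exp(z))*exp(z)/(1.0*exp(2*z) + 2.77*exp(z) + 5.63)^3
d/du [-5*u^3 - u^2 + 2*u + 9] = -15*u^2 - 2*u + 2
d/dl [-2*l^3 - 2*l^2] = 2*l*(-3*l - 2)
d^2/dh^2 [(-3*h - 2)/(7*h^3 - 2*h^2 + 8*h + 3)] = 2*(-441*h^5 - 462*h^4 + 380*h^3 + 18*h^2 + 168*h - 68)/(343*h^9 - 294*h^8 + 1260*h^7 - 239*h^6 + 1188*h^5 + 660*h^4 + 413*h^3 + 522*h^2 + 216*h + 27)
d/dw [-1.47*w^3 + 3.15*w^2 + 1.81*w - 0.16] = -4.41*w^2 + 6.3*w + 1.81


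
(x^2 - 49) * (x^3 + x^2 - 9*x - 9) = x^5 + x^4 - 58*x^3 - 58*x^2 + 441*x + 441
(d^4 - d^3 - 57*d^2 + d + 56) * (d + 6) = d^5 + 5*d^4 - 63*d^3 - 341*d^2 + 62*d + 336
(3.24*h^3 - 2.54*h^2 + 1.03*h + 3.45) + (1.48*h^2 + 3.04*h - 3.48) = 3.24*h^3 - 1.06*h^2 + 4.07*h - 0.0299999999999998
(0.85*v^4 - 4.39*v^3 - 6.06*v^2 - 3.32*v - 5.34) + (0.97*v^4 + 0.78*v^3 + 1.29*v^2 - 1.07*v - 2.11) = 1.82*v^4 - 3.61*v^3 - 4.77*v^2 - 4.39*v - 7.45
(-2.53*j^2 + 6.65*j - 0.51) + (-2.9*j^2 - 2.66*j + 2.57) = -5.43*j^2 + 3.99*j + 2.06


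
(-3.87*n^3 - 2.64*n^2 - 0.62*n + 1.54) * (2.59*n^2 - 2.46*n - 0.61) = -10.0233*n^5 + 2.6826*n^4 + 7.2493*n^3 + 7.1242*n^2 - 3.4102*n - 0.9394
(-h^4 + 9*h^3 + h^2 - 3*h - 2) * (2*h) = -2*h^5 + 18*h^4 + 2*h^3 - 6*h^2 - 4*h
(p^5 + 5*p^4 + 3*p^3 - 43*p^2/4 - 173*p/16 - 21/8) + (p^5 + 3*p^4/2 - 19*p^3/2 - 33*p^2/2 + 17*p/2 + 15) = 2*p^5 + 13*p^4/2 - 13*p^3/2 - 109*p^2/4 - 37*p/16 + 99/8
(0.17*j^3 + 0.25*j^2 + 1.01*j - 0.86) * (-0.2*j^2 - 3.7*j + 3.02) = -0.034*j^5 - 0.679*j^4 - 0.6136*j^3 - 2.81*j^2 + 6.2322*j - 2.5972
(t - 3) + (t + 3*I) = 2*t - 3 + 3*I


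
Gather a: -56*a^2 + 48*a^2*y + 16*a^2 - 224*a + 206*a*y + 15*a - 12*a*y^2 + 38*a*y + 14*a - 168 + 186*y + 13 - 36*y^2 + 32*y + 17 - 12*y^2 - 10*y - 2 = a^2*(48*y - 40) + a*(-12*y^2 + 244*y - 195) - 48*y^2 + 208*y - 140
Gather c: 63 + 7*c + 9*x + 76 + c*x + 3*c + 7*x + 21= c*(x + 10) + 16*x + 160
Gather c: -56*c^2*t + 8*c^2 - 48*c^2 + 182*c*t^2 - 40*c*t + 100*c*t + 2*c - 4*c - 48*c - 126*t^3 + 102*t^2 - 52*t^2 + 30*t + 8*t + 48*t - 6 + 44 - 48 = c^2*(-56*t - 40) + c*(182*t^2 + 60*t - 50) - 126*t^3 + 50*t^2 + 86*t - 10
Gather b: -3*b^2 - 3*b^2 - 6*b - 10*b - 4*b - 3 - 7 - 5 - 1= -6*b^2 - 20*b - 16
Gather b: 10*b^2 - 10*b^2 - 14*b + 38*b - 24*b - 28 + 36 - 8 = 0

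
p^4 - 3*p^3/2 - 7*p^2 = p^2*(p - 7/2)*(p + 2)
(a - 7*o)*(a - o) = a^2 - 8*a*o + 7*o^2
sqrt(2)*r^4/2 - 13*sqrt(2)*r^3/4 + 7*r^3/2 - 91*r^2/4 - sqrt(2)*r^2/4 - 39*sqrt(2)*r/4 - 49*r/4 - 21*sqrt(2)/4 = (r - 7)*(r + 1/2)*(r + 3*sqrt(2))*(sqrt(2)*r/2 + 1/2)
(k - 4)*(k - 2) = k^2 - 6*k + 8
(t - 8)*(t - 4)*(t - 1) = t^3 - 13*t^2 + 44*t - 32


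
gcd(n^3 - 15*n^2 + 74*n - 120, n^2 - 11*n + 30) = n^2 - 11*n + 30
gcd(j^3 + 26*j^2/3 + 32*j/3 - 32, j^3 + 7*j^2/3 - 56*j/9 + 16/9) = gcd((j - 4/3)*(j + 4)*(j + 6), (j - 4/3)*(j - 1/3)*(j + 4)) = j^2 + 8*j/3 - 16/3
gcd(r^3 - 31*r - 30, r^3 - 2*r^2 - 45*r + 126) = r - 6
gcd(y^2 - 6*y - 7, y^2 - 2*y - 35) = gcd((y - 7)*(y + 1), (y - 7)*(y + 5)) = y - 7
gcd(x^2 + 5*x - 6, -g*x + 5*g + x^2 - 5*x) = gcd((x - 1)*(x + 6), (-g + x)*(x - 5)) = 1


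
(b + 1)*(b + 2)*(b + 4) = b^3 + 7*b^2 + 14*b + 8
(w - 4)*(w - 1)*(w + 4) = w^3 - w^2 - 16*w + 16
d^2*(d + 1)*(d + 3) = d^4 + 4*d^3 + 3*d^2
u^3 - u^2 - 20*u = u*(u - 5)*(u + 4)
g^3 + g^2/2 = g^2*(g + 1/2)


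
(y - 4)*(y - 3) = y^2 - 7*y + 12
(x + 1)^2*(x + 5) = x^3 + 7*x^2 + 11*x + 5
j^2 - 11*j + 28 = (j - 7)*(j - 4)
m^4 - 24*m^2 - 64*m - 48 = (m - 6)*(m + 2)^3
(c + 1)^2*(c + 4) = c^3 + 6*c^2 + 9*c + 4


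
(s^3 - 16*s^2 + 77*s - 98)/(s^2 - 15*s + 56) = (s^2 - 9*s + 14)/(s - 8)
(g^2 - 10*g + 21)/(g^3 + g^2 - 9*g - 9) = (g - 7)/(g^2 + 4*g + 3)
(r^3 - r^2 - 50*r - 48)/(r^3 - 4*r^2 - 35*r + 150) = (r^2 - 7*r - 8)/(r^2 - 10*r + 25)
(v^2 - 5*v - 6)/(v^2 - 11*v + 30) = (v + 1)/(v - 5)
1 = 1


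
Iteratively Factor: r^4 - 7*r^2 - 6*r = (r - 3)*(r^3 + 3*r^2 + 2*r) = r*(r - 3)*(r^2 + 3*r + 2) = r*(r - 3)*(r + 2)*(r + 1)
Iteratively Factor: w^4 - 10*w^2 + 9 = (w - 1)*(w^3 + w^2 - 9*w - 9) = (w - 1)*(w + 1)*(w^2 - 9) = (w - 1)*(w + 1)*(w + 3)*(w - 3)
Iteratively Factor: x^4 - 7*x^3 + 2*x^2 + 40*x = (x)*(x^3 - 7*x^2 + 2*x + 40) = x*(x - 4)*(x^2 - 3*x - 10) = x*(x - 5)*(x - 4)*(x + 2)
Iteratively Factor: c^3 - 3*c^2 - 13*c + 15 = (c - 1)*(c^2 - 2*c - 15) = (c - 1)*(c + 3)*(c - 5)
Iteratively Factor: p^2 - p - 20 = (p - 5)*(p + 4)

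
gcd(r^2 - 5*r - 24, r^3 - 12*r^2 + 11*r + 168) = r^2 - 5*r - 24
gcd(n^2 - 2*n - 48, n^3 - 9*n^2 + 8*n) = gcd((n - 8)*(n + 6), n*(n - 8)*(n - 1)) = n - 8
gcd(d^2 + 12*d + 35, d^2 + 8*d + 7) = d + 7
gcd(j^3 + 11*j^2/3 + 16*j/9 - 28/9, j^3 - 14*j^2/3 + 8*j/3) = j - 2/3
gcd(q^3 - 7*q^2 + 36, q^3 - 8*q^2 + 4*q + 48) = q^2 - 4*q - 12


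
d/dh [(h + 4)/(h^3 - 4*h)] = 2*(-h^3 - 6*h^2 + 8)/(h^2*(h^4 - 8*h^2 + 16))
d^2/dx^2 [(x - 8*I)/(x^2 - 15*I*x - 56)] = 2/(x^3 - 21*I*x^2 - 147*x + 343*I)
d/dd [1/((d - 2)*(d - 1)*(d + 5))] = (-(d - 2)*(d - 1) - (d - 2)*(d + 5) - (d - 1)*(d + 5))/((d - 2)^2*(d - 1)^2*(d + 5)^2)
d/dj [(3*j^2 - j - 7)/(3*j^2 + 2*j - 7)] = 3*(3*j^2 + 7)/(9*j^4 + 12*j^3 - 38*j^2 - 28*j + 49)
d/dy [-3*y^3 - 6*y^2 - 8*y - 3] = -9*y^2 - 12*y - 8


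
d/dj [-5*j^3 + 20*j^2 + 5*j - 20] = -15*j^2 + 40*j + 5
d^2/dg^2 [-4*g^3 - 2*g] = -24*g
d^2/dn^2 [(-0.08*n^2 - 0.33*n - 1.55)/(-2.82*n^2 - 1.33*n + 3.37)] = (8.88178419700125e-16*n^4 + 4.648488*n^3 + 78.518952*n^2 + 53.697312*n + 39.71942)/(22.425768*n^6 + 31.730076*n^5 - 65.43387*n^4 - 73.484495*n^3 + 78.195795*n^2 + 45.314031*n - 38.272753)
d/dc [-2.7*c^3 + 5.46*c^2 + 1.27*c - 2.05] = -8.1*c^2 + 10.92*c + 1.27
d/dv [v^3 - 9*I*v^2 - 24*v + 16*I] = 3*v^2 - 18*I*v - 24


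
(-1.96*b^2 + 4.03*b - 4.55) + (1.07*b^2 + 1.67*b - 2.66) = -0.89*b^2 + 5.7*b - 7.21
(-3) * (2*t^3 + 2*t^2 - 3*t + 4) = -6*t^3 - 6*t^2 + 9*t - 12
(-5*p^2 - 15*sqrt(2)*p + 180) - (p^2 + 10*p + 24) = -6*p^2 - 15*sqrt(2)*p - 10*p + 156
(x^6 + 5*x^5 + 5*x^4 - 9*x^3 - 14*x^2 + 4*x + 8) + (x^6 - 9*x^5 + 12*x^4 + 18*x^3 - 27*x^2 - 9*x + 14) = 2*x^6 - 4*x^5 + 17*x^4 + 9*x^3 - 41*x^2 - 5*x + 22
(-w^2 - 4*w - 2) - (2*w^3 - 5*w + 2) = -2*w^3 - w^2 + w - 4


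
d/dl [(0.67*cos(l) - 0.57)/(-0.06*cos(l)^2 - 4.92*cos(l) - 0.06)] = 0.0413113887236433*(-0.0402*cos(l)^2 + 0.0684*cos(l) + 2.8446)*sin(l)/(-0.0121951219512195*sin(l)^2 + 1.0*cos(l) + 0.024390243902439)^2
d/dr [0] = 0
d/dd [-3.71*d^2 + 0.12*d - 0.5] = 0.12 - 7.42*d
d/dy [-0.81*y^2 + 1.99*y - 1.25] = 1.99 - 1.62*y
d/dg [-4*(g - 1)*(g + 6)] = -8*g - 20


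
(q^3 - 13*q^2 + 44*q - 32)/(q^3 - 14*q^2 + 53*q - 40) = (q - 4)/(q - 5)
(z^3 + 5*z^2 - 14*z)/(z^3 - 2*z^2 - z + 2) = z*(z + 7)/(z^2 - 1)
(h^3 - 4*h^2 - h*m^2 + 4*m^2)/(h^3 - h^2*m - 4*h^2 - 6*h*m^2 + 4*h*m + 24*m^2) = (h^2 - m^2)/(h^2 - h*m - 6*m^2)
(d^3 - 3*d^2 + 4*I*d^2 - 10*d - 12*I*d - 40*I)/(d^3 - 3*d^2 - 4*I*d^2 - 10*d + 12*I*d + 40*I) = (d + 4*I)/(d - 4*I)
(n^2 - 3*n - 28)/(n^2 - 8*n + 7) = (n + 4)/(n - 1)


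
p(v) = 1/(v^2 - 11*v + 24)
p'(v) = (11 - 2*v)/(v^2 - 11*v + 24)^2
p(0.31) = 0.05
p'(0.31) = 0.02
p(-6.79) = 0.01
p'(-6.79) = 0.00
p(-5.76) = 0.01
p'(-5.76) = 0.00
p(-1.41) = 0.02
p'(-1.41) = 0.01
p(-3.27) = 0.01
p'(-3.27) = 0.00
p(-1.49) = 0.02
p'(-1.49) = 0.01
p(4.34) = -0.20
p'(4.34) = 0.10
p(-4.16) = 0.01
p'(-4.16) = 0.00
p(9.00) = 0.17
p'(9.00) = -0.19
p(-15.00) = 0.00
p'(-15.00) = 0.00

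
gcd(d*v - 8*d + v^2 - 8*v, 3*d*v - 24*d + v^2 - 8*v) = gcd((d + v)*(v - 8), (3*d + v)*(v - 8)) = v - 8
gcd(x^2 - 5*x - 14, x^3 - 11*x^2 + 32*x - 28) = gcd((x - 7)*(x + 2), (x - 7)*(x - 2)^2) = x - 7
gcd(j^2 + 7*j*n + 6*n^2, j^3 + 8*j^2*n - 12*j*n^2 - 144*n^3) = j + 6*n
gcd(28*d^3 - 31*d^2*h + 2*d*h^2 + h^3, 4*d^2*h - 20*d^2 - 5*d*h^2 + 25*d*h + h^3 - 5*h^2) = 4*d^2 - 5*d*h + h^2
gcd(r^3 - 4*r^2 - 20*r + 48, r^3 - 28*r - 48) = r^2 - 2*r - 24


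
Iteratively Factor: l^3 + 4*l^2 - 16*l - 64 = (l - 4)*(l^2 + 8*l + 16) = (l - 4)*(l + 4)*(l + 4)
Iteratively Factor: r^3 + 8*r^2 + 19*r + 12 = (r + 1)*(r^2 + 7*r + 12) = (r + 1)*(r + 4)*(r + 3)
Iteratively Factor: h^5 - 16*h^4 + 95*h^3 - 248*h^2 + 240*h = (h - 4)*(h^4 - 12*h^3 + 47*h^2 - 60*h) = (h - 5)*(h - 4)*(h^3 - 7*h^2 + 12*h) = h*(h - 5)*(h - 4)*(h^2 - 7*h + 12) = h*(h - 5)*(h - 4)^2*(h - 3)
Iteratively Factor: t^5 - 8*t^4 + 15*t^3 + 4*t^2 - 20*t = (t - 2)*(t^4 - 6*t^3 + 3*t^2 + 10*t) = (t - 2)*(t + 1)*(t^3 - 7*t^2 + 10*t) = t*(t - 2)*(t + 1)*(t^2 - 7*t + 10) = t*(t - 5)*(t - 2)*(t + 1)*(t - 2)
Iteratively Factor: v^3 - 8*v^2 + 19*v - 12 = (v - 1)*(v^2 - 7*v + 12) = (v - 3)*(v - 1)*(v - 4)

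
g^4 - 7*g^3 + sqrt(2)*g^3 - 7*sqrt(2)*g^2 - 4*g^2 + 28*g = g*(g - 7)*(g - sqrt(2))*(g + 2*sqrt(2))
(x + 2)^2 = x^2 + 4*x + 4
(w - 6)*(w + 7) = w^2 + w - 42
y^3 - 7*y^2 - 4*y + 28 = (y - 7)*(y - 2)*(y + 2)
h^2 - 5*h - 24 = (h - 8)*(h + 3)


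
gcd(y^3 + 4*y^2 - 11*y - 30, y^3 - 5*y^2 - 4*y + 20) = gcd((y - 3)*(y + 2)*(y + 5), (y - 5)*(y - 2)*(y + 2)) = y + 2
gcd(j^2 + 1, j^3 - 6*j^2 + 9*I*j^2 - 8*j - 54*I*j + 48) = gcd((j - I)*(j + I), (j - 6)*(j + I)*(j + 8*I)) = j + I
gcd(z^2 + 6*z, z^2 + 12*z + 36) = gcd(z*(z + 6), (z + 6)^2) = z + 6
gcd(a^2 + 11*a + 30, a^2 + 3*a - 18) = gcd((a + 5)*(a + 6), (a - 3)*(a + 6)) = a + 6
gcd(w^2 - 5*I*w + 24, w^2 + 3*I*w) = w + 3*I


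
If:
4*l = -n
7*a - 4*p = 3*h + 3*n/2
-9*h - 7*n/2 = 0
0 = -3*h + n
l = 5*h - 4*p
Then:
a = 0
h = 0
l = 0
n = 0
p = 0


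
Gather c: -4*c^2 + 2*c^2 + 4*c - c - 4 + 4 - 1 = -2*c^2 + 3*c - 1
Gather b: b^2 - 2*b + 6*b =b^2 + 4*b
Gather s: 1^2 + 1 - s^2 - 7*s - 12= -s^2 - 7*s - 10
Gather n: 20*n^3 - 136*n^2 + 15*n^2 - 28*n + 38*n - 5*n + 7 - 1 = 20*n^3 - 121*n^2 + 5*n + 6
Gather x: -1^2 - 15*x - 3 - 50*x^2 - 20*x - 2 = -50*x^2 - 35*x - 6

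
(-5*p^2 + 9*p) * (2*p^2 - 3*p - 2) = -10*p^4 + 33*p^3 - 17*p^2 - 18*p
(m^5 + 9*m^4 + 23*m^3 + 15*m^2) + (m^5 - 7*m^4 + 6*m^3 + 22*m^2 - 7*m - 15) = 2*m^5 + 2*m^4 + 29*m^3 + 37*m^2 - 7*m - 15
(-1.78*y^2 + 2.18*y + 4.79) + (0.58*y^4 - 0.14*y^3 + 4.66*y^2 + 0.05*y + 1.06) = 0.58*y^4 - 0.14*y^3 + 2.88*y^2 + 2.23*y + 5.85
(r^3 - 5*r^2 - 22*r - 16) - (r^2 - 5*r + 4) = r^3 - 6*r^2 - 17*r - 20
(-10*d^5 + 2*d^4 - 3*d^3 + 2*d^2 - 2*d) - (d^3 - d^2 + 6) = -10*d^5 + 2*d^4 - 4*d^3 + 3*d^2 - 2*d - 6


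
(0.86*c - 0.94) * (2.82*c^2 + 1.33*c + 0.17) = 2.4252*c^3 - 1.507*c^2 - 1.104*c - 0.1598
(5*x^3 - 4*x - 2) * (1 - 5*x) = -25*x^4 + 5*x^3 + 20*x^2 + 6*x - 2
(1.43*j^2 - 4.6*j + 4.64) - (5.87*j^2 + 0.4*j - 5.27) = -4.44*j^2 - 5.0*j + 9.91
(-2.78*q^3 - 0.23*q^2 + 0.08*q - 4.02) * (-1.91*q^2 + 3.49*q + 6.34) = 5.3098*q^5 - 9.2629*q^4 - 18.5807*q^3 + 6.4992*q^2 - 13.5226*q - 25.4868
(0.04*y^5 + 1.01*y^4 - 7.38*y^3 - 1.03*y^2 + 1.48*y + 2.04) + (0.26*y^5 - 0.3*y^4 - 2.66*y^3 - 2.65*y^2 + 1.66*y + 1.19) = 0.3*y^5 + 0.71*y^4 - 10.04*y^3 - 3.68*y^2 + 3.14*y + 3.23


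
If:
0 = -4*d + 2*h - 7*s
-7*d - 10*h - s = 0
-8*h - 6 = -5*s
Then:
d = 24/5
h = -3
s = -18/5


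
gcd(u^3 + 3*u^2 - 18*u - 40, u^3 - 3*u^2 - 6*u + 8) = u^2 - 2*u - 8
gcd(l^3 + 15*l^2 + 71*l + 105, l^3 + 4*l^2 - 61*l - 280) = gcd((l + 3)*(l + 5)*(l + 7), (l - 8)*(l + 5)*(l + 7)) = l^2 + 12*l + 35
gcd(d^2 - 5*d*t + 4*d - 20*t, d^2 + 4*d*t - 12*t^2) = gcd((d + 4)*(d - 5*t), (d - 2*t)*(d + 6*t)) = 1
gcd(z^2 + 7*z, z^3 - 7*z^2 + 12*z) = z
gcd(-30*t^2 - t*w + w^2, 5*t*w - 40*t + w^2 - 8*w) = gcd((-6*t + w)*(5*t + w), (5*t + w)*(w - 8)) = 5*t + w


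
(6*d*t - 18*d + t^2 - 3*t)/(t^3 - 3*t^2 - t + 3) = (6*d + t)/(t^2 - 1)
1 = 1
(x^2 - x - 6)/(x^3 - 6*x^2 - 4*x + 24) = (x - 3)/(x^2 - 8*x + 12)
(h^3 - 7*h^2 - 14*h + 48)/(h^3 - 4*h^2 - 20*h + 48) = (h^2 - 5*h - 24)/(h^2 - 2*h - 24)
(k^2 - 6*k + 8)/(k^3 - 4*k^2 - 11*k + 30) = (k - 4)/(k^2 - 2*k - 15)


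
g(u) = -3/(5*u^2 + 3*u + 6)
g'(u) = -3*(-10*u - 3)/(5*u^2 + 3*u + 6)^2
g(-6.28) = -0.02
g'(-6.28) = -0.01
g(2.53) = -0.07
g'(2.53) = 0.04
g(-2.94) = -0.07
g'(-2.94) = -0.05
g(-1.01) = -0.37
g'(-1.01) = -0.33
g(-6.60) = -0.01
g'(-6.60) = -0.00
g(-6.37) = -0.02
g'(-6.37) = -0.01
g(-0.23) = -0.54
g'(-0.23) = 0.07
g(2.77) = -0.06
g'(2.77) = 0.03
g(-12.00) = 0.00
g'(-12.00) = 0.00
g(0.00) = -0.50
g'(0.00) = 0.25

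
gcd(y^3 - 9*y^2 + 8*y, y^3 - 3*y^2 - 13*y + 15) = y - 1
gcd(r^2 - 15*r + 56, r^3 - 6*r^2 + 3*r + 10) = 1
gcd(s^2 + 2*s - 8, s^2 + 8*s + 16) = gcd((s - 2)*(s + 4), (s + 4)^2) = s + 4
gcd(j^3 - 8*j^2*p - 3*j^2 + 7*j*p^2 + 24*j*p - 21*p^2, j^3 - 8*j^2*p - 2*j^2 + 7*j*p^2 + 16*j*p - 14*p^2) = j^2 - 8*j*p + 7*p^2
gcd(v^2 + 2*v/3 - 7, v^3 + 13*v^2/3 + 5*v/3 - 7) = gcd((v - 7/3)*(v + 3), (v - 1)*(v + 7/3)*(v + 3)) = v + 3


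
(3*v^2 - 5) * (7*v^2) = 21*v^4 - 35*v^2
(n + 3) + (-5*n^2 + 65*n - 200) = -5*n^2 + 66*n - 197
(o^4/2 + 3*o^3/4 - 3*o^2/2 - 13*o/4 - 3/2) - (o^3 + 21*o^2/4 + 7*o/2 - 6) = o^4/2 - o^3/4 - 27*o^2/4 - 27*o/4 + 9/2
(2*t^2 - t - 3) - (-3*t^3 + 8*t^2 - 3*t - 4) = 3*t^3 - 6*t^2 + 2*t + 1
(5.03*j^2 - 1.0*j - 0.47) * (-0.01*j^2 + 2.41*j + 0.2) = -0.0503*j^4 + 12.1323*j^3 - 1.3993*j^2 - 1.3327*j - 0.094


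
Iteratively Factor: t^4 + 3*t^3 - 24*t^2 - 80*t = (t)*(t^3 + 3*t^2 - 24*t - 80) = t*(t - 5)*(t^2 + 8*t + 16) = t*(t - 5)*(t + 4)*(t + 4)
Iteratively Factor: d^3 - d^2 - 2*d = (d + 1)*(d^2 - 2*d) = (d - 2)*(d + 1)*(d)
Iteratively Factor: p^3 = (p)*(p^2) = p^2*(p)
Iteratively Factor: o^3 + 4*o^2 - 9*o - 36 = (o - 3)*(o^2 + 7*o + 12) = (o - 3)*(o + 3)*(o + 4)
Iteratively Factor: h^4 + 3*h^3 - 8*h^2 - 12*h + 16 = (h + 4)*(h^3 - h^2 - 4*h + 4) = (h - 1)*(h + 4)*(h^2 - 4) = (h - 2)*(h - 1)*(h + 4)*(h + 2)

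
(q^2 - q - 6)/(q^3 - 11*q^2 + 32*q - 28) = (q^2 - q - 6)/(q^3 - 11*q^2 + 32*q - 28)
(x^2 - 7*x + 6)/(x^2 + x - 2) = (x - 6)/(x + 2)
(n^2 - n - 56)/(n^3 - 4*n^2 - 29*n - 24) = (n + 7)/(n^2 + 4*n + 3)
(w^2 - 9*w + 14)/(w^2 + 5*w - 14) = (w - 7)/(w + 7)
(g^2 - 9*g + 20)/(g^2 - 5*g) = (g - 4)/g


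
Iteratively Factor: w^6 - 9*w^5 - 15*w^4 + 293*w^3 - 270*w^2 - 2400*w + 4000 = (w - 5)*(w^5 - 4*w^4 - 35*w^3 + 118*w^2 + 320*w - 800) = (w - 5)*(w + 4)*(w^4 - 8*w^3 - 3*w^2 + 130*w - 200) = (w - 5)*(w - 2)*(w + 4)*(w^3 - 6*w^2 - 15*w + 100) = (w - 5)^2*(w - 2)*(w + 4)*(w^2 - w - 20) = (w - 5)^3*(w - 2)*(w + 4)*(w + 4)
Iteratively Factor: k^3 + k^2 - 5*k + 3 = (k + 3)*(k^2 - 2*k + 1) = (k - 1)*(k + 3)*(k - 1)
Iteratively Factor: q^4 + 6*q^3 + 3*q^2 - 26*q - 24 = (q + 3)*(q^3 + 3*q^2 - 6*q - 8) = (q + 1)*(q + 3)*(q^2 + 2*q - 8) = (q - 2)*(q + 1)*(q + 3)*(q + 4)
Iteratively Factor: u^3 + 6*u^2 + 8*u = (u)*(u^2 + 6*u + 8) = u*(u + 2)*(u + 4)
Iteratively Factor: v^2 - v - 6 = (v + 2)*(v - 3)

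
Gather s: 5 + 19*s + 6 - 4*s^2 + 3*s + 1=-4*s^2 + 22*s + 12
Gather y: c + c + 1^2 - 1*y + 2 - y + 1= 2*c - 2*y + 4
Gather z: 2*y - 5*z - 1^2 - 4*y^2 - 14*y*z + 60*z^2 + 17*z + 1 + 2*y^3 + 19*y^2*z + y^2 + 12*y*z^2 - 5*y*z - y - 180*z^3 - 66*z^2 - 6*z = 2*y^3 - 3*y^2 + y - 180*z^3 + z^2*(12*y - 6) + z*(19*y^2 - 19*y + 6)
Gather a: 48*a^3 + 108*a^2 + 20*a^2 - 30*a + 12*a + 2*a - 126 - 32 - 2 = 48*a^3 + 128*a^2 - 16*a - 160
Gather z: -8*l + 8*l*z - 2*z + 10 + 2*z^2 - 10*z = -8*l + 2*z^2 + z*(8*l - 12) + 10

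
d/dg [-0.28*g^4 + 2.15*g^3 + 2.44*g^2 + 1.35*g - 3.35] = -1.12*g^3 + 6.45*g^2 + 4.88*g + 1.35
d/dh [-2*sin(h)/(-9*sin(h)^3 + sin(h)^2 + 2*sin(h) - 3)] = 2*(-18*sin(h)^3 + sin(h)^2 + 3)*cos(h)/(9*sin(h)^3 - sin(h)^2 - 2*sin(h) + 3)^2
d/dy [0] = 0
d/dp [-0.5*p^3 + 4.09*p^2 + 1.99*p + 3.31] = -1.5*p^2 + 8.18*p + 1.99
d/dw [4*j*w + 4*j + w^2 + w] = 4*j + 2*w + 1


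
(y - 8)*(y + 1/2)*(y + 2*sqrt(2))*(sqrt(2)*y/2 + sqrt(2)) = sqrt(2)*y^4/2 - 11*sqrt(2)*y^3/4 + 2*y^3 - 19*sqrt(2)*y^2/2 - 11*y^2 - 38*y - 4*sqrt(2)*y - 16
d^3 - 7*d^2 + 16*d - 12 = (d - 3)*(d - 2)^2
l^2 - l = l*(l - 1)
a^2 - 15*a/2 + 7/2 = (a - 7)*(a - 1/2)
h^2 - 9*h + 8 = (h - 8)*(h - 1)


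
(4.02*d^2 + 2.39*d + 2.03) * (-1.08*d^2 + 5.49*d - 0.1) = -4.3416*d^4 + 19.4886*d^3 + 10.5267*d^2 + 10.9057*d - 0.203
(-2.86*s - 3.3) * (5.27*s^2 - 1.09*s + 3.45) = -15.0722*s^3 - 14.2736*s^2 - 6.27*s - 11.385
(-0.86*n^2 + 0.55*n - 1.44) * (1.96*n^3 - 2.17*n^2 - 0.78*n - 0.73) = -1.6856*n^5 + 2.9442*n^4 - 3.3451*n^3 + 3.3236*n^2 + 0.7217*n + 1.0512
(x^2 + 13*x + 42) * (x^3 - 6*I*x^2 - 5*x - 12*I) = x^5 + 13*x^4 - 6*I*x^4 + 37*x^3 - 78*I*x^3 - 65*x^2 - 264*I*x^2 - 210*x - 156*I*x - 504*I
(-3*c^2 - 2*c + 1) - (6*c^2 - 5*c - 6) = -9*c^2 + 3*c + 7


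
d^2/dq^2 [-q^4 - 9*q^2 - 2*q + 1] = -12*q^2 - 18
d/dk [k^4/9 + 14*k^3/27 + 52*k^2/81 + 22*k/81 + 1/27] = 4*k^3/9 + 14*k^2/9 + 104*k/81 + 22/81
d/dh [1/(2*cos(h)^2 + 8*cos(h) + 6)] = (cos(h) + 2)*sin(h)/(cos(h)^2 + 4*cos(h) + 3)^2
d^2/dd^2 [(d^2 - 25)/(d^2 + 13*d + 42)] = 2*(-13*d^3 - 201*d^2 - 975*d - 1411)/(d^6 + 39*d^5 + 633*d^4 + 5473*d^3 + 26586*d^2 + 68796*d + 74088)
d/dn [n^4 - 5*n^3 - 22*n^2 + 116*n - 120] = 4*n^3 - 15*n^2 - 44*n + 116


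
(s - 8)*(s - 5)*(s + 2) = s^3 - 11*s^2 + 14*s + 80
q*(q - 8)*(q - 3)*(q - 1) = q^4 - 12*q^3 + 35*q^2 - 24*q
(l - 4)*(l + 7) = l^2 + 3*l - 28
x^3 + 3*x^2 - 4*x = x*(x - 1)*(x + 4)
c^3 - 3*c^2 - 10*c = c*(c - 5)*(c + 2)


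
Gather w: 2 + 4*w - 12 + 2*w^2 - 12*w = 2*w^2 - 8*w - 10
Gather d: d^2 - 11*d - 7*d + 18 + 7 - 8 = d^2 - 18*d + 17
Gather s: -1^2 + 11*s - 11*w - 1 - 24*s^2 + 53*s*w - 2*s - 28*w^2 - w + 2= -24*s^2 + s*(53*w + 9) - 28*w^2 - 12*w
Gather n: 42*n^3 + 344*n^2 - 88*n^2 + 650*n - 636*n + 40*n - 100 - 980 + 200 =42*n^3 + 256*n^2 + 54*n - 880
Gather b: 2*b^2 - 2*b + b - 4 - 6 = 2*b^2 - b - 10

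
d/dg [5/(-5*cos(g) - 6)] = -25*sin(g)/(5*cos(g) + 6)^2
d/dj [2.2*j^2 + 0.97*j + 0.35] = 4.4*j + 0.97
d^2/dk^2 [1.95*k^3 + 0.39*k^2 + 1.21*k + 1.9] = 11.7*k + 0.78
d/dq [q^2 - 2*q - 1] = 2*q - 2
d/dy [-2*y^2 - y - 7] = -4*y - 1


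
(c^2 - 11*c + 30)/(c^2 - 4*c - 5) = (c - 6)/(c + 1)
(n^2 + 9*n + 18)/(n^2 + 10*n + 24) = (n + 3)/(n + 4)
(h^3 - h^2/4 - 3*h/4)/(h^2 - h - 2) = h*(-4*h^2 + h + 3)/(4*(-h^2 + h + 2))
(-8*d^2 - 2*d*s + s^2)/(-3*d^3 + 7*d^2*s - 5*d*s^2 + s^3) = (8*d^2 + 2*d*s - s^2)/(3*d^3 - 7*d^2*s + 5*d*s^2 - s^3)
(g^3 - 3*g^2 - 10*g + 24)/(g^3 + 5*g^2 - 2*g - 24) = (g - 4)/(g + 4)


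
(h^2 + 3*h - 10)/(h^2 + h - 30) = (h^2 + 3*h - 10)/(h^2 + h - 30)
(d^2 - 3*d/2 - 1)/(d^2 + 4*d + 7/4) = 2*(d - 2)/(2*d + 7)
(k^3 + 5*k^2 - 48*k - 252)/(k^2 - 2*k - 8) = (-k^3 - 5*k^2 + 48*k + 252)/(-k^2 + 2*k + 8)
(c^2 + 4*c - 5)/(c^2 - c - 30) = (c - 1)/(c - 6)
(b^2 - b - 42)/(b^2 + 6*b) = (b - 7)/b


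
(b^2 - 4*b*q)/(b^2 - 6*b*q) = (b - 4*q)/(b - 6*q)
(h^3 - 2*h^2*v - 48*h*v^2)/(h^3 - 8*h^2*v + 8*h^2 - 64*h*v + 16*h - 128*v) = h*(h + 6*v)/(h^2 + 8*h + 16)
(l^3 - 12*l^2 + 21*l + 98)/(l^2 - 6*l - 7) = (l^2 - 5*l - 14)/(l + 1)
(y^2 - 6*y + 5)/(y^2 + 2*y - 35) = (y - 1)/(y + 7)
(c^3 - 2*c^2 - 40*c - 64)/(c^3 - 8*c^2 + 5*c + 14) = (c^3 - 2*c^2 - 40*c - 64)/(c^3 - 8*c^2 + 5*c + 14)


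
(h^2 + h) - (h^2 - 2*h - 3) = 3*h + 3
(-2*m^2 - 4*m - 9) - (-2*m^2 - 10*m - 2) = 6*m - 7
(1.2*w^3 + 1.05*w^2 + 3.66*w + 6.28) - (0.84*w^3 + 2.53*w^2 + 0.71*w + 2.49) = 0.36*w^3 - 1.48*w^2 + 2.95*w + 3.79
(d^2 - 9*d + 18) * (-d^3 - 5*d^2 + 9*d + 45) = -d^5 + 4*d^4 + 36*d^3 - 126*d^2 - 243*d + 810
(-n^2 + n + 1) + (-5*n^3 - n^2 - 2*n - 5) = -5*n^3 - 2*n^2 - n - 4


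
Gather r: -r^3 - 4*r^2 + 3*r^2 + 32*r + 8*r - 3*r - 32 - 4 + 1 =-r^3 - r^2 + 37*r - 35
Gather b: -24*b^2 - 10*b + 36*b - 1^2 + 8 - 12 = -24*b^2 + 26*b - 5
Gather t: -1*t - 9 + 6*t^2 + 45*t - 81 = 6*t^2 + 44*t - 90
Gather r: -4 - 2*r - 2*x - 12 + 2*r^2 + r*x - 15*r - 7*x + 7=2*r^2 + r*(x - 17) - 9*x - 9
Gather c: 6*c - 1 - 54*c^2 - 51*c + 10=-54*c^2 - 45*c + 9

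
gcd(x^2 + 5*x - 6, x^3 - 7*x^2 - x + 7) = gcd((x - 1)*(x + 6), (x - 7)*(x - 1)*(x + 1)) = x - 1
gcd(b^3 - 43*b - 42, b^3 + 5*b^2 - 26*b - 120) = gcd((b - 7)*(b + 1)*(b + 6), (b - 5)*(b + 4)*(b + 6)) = b + 6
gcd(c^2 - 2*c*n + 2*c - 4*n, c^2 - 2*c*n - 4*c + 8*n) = c - 2*n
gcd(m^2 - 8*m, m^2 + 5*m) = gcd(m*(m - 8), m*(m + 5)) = m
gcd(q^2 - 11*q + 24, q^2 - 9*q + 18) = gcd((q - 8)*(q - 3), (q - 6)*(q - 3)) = q - 3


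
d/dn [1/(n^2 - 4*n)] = 2*(2 - n)/(n^2*(n - 4)^2)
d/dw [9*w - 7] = 9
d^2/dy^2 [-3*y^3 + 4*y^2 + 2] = 8 - 18*y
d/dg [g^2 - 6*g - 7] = 2*g - 6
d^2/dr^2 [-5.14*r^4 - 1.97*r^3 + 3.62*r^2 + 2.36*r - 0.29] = -61.68*r^2 - 11.82*r + 7.24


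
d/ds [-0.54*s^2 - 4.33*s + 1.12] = -1.08*s - 4.33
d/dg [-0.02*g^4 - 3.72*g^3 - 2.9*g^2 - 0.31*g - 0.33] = -0.08*g^3 - 11.16*g^2 - 5.8*g - 0.31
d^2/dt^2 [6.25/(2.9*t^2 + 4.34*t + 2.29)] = (-105.125*t^2 - 157.325*t + 6.25*(5.8*t + 4.34)*(11.6*t + 8.68) - 83.0125)/(2.9*t^2 + 4.34*t + 2.29)^3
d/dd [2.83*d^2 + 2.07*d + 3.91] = 5.66*d + 2.07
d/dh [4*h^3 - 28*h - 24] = 12*h^2 - 28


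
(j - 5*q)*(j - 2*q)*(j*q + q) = j^3*q - 7*j^2*q^2 + j^2*q + 10*j*q^3 - 7*j*q^2 + 10*q^3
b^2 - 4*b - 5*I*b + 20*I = (b - 4)*(b - 5*I)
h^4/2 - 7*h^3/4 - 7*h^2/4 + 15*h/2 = h*(h/2 + 1)*(h - 3)*(h - 5/2)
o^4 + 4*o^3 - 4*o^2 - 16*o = o*(o - 2)*(o + 2)*(o + 4)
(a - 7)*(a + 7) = a^2 - 49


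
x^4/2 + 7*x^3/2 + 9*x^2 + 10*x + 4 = (x/2 + 1)*(x + 1)*(x + 2)^2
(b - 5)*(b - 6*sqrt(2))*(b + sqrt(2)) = b^3 - 5*sqrt(2)*b^2 - 5*b^2 - 12*b + 25*sqrt(2)*b + 60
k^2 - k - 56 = (k - 8)*(k + 7)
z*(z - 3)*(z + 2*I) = z^3 - 3*z^2 + 2*I*z^2 - 6*I*z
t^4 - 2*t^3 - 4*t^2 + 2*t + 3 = (t - 3)*(t - 1)*(t + 1)^2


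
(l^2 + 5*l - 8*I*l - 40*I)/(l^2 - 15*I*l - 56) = (l + 5)/(l - 7*I)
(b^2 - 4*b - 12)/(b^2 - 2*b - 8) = (b - 6)/(b - 4)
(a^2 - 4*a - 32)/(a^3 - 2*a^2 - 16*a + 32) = (a - 8)/(a^2 - 6*a + 8)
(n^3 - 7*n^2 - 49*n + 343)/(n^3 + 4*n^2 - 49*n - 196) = (n - 7)/(n + 4)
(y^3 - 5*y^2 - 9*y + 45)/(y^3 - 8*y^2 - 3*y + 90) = (y - 3)/(y - 6)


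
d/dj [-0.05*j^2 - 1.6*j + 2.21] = -0.1*j - 1.6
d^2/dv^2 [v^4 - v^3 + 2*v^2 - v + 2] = 12*v^2 - 6*v + 4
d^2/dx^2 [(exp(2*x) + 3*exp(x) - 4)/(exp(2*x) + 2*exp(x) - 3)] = (exp(x) - 3)*exp(x)/(exp(3*x) + 9*exp(2*x) + 27*exp(x) + 27)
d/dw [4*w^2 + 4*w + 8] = 8*w + 4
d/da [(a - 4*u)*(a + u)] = 2*a - 3*u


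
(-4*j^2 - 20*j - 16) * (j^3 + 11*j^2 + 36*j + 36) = -4*j^5 - 64*j^4 - 380*j^3 - 1040*j^2 - 1296*j - 576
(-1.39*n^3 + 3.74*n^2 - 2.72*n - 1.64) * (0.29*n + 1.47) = -0.4031*n^4 - 0.9587*n^3 + 4.709*n^2 - 4.474*n - 2.4108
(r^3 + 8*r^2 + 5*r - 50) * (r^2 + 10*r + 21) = r^5 + 18*r^4 + 106*r^3 + 168*r^2 - 395*r - 1050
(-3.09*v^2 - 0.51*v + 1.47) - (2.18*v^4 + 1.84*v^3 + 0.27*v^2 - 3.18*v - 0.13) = -2.18*v^4 - 1.84*v^3 - 3.36*v^2 + 2.67*v + 1.6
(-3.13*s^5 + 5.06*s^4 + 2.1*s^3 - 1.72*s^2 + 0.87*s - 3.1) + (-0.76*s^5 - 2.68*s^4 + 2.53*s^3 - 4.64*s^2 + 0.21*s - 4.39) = -3.89*s^5 + 2.38*s^4 + 4.63*s^3 - 6.36*s^2 + 1.08*s - 7.49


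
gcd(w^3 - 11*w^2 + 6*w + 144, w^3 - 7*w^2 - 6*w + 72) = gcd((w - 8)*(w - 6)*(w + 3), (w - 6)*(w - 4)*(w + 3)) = w^2 - 3*w - 18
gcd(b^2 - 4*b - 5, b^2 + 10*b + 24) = 1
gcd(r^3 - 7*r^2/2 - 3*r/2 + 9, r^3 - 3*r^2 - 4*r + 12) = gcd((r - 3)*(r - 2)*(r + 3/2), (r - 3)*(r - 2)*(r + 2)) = r^2 - 5*r + 6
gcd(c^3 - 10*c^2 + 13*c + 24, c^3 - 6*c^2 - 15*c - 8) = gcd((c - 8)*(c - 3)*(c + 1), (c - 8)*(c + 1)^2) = c^2 - 7*c - 8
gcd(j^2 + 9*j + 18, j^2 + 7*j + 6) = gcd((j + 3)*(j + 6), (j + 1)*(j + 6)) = j + 6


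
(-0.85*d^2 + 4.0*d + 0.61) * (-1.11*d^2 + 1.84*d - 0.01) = 0.9435*d^4 - 6.004*d^3 + 6.6914*d^2 + 1.0824*d - 0.0061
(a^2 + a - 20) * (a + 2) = a^3 + 3*a^2 - 18*a - 40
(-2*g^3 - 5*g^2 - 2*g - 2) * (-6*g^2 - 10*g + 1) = 12*g^5 + 50*g^4 + 60*g^3 + 27*g^2 + 18*g - 2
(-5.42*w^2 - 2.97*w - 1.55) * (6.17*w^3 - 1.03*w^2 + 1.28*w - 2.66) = -33.4414*w^5 - 12.7423*w^4 - 13.442*w^3 + 12.2121*w^2 + 5.9162*w + 4.123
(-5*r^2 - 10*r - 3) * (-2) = 10*r^2 + 20*r + 6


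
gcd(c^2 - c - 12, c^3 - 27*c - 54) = c + 3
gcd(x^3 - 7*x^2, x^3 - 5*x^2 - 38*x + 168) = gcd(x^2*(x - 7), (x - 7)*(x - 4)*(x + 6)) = x - 7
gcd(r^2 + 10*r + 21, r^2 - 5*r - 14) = 1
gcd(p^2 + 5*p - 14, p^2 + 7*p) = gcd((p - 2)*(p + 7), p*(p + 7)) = p + 7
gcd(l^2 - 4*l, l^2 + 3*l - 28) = l - 4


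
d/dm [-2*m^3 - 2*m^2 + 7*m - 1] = -6*m^2 - 4*m + 7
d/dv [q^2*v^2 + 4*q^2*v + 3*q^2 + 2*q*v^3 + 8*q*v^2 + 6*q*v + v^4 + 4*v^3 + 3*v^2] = 2*q^2*v + 4*q^2 + 6*q*v^2 + 16*q*v + 6*q + 4*v^3 + 12*v^2 + 6*v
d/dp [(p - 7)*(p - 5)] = 2*p - 12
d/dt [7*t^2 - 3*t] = 14*t - 3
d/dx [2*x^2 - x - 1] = 4*x - 1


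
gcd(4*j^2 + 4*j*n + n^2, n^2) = 1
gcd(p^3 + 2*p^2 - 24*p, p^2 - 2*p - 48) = p + 6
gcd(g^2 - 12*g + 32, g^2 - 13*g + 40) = g - 8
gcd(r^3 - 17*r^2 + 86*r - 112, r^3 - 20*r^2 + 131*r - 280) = r^2 - 15*r + 56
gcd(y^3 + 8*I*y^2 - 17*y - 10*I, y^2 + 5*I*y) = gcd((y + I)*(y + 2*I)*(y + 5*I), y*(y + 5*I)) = y + 5*I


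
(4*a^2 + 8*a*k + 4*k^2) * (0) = 0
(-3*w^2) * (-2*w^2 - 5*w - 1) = 6*w^4 + 15*w^3 + 3*w^2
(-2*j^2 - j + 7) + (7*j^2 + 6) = 5*j^2 - j + 13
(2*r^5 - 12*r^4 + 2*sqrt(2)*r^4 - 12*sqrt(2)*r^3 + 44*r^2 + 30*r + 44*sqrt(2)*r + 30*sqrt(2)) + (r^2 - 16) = 2*r^5 - 12*r^4 + 2*sqrt(2)*r^4 - 12*sqrt(2)*r^3 + 45*r^2 + 30*r + 44*sqrt(2)*r - 16 + 30*sqrt(2)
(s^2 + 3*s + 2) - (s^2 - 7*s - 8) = 10*s + 10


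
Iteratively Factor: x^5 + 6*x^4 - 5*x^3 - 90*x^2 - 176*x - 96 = (x + 2)*(x^4 + 4*x^3 - 13*x^2 - 64*x - 48) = (x - 4)*(x + 2)*(x^3 + 8*x^2 + 19*x + 12) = (x - 4)*(x + 2)*(x + 3)*(x^2 + 5*x + 4) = (x - 4)*(x + 2)*(x + 3)*(x + 4)*(x + 1)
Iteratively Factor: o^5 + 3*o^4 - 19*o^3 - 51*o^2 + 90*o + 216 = (o - 3)*(o^4 + 6*o^3 - o^2 - 54*o - 72) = (o - 3)*(o + 4)*(o^3 + 2*o^2 - 9*o - 18) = (o - 3)*(o + 2)*(o + 4)*(o^2 - 9) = (o - 3)*(o + 2)*(o + 3)*(o + 4)*(o - 3)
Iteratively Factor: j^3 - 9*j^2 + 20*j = (j - 4)*(j^2 - 5*j) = (j - 5)*(j - 4)*(j)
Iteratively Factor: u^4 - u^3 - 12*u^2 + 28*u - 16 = (u + 4)*(u^3 - 5*u^2 + 8*u - 4) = (u - 2)*(u + 4)*(u^2 - 3*u + 2) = (u - 2)*(u - 1)*(u + 4)*(u - 2)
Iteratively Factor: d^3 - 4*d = (d - 2)*(d^2 + 2*d) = d*(d - 2)*(d + 2)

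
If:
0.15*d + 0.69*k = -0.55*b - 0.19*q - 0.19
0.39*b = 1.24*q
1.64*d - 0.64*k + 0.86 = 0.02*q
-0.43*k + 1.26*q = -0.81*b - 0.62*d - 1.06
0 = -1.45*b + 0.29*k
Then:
No Solution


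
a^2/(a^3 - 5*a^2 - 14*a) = a/(a^2 - 5*a - 14)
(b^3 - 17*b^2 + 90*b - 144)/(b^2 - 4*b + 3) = (b^2 - 14*b + 48)/(b - 1)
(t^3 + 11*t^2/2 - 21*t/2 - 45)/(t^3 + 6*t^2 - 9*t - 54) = (t + 5/2)/(t + 3)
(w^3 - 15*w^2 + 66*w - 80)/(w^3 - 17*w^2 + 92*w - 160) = (w - 2)/(w - 4)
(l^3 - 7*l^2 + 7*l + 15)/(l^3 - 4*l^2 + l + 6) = (l - 5)/(l - 2)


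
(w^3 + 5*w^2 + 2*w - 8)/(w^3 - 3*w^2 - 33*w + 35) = (w^2 + 6*w + 8)/(w^2 - 2*w - 35)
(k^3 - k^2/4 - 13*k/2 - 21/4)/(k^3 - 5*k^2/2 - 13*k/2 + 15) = (4*k^2 + 11*k + 7)/(2*(2*k^2 + k - 10))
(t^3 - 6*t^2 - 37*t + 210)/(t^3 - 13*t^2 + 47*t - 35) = (t + 6)/(t - 1)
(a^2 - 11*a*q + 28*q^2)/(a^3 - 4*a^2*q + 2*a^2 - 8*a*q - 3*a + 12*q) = (a - 7*q)/(a^2 + 2*a - 3)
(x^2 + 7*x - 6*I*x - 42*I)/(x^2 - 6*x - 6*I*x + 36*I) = (x + 7)/(x - 6)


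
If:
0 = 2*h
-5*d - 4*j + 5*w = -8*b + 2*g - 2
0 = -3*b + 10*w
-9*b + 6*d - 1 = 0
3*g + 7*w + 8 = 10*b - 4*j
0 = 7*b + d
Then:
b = -1/51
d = 7/51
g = -789/85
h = 0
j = 10043/2040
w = -1/170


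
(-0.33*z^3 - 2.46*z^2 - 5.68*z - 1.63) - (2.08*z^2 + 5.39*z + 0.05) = -0.33*z^3 - 4.54*z^2 - 11.07*z - 1.68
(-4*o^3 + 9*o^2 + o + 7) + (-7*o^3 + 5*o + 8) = -11*o^3 + 9*o^2 + 6*o + 15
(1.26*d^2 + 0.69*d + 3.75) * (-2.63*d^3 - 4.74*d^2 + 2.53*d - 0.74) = -3.3138*d^5 - 7.7871*d^4 - 9.9453*d^3 - 16.9617*d^2 + 8.9769*d - 2.775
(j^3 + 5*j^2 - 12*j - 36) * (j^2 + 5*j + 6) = j^5 + 10*j^4 + 19*j^3 - 66*j^2 - 252*j - 216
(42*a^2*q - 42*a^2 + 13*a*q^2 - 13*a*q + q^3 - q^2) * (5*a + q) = 210*a^3*q - 210*a^3 + 107*a^2*q^2 - 107*a^2*q + 18*a*q^3 - 18*a*q^2 + q^4 - q^3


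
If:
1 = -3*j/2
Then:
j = -2/3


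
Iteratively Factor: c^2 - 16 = (c + 4)*(c - 4)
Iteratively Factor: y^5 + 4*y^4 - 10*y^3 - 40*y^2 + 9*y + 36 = (y + 1)*(y^4 + 3*y^3 - 13*y^2 - 27*y + 36) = (y + 1)*(y + 4)*(y^3 - y^2 - 9*y + 9) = (y + 1)*(y + 3)*(y + 4)*(y^2 - 4*y + 3) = (y - 3)*(y + 1)*(y + 3)*(y + 4)*(y - 1)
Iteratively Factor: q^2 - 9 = (q + 3)*(q - 3)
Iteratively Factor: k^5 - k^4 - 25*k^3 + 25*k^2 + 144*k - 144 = (k - 1)*(k^4 - 25*k^2 + 144) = (k - 4)*(k - 1)*(k^3 + 4*k^2 - 9*k - 36) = (k - 4)*(k - 1)*(k + 3)*(k^2 + k - 12) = (k - 4)*(k - 3)*(k - 1)*(k + 3)*(k + 4)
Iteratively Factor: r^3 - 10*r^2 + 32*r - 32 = (r - 4)*(r^2 - 6*r + 8) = (r - 4)*(r - 2)*(r - 4)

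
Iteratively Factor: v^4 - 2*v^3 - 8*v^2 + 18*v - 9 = (v - 1)*(v^3 - v^2 - 9*v + 9) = (v - 1)^2*(v^2 - 9) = (v - 1)^2*(v + 3)*(v - 3)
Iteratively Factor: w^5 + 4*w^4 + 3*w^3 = (w + 3)*(w^4 + w^3) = w*(w + 3)*(w^3 + w^2) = w^2*(w + 3)*(w^2 + w) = w^3*(w + 3)*(w + 1)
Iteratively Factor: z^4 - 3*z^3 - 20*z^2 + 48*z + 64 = (z + 4)*(z^3 - 7*z^2 + 8*z + 16) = (z + 1)*(z + 4)*(z^2 - 8*z + 16) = (z - 4)*(z + 1)*(z + 4)*(z - 4)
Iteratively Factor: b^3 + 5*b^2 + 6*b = (b + 3)*(b^2 + 2*b) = b*(b + 3)*(b + 2)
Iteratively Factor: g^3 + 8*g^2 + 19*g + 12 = (g + 4)*(g^2 + 4*g + 3) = (g + 1)*(g + 4)*(g + 3)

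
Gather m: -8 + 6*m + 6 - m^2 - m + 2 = -m^2 + 5*m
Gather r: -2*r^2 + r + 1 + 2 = -2*r^2 + r + 3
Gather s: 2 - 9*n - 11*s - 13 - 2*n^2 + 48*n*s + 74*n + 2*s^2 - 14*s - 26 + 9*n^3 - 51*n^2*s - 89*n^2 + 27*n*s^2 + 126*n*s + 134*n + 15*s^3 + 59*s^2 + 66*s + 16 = 9*n^3 - 91*n^2 + 199*n + 15*s^3 + s^2*(27*n + 61) + s*(-51*n^2 + 174*n + 41) - 21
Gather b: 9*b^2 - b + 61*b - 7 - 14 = 9*b^2 + 60*b - 21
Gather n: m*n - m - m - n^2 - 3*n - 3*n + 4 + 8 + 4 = -2*m - n^2 + n*(m - 6) + 16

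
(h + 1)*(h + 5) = h^2 + 6*h + 5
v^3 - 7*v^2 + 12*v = v*(v - 4)*(v - 3)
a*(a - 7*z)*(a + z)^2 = a^4 - 5*a^3*z - 13*a^2*z^2 - 7*a*z^3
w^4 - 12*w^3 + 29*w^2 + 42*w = w*(w - 7)*(w - 6)*(w + 1)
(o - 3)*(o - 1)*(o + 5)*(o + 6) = o^4 + 7*o^3 - 11*o^2 - 87*o + 90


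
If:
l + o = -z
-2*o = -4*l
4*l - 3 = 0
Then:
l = 3/4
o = 3/2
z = -9/4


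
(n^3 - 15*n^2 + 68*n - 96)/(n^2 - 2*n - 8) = (n^2 - 11*n + 24)/(n + 2)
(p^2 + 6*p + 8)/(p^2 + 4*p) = (p + 2)/p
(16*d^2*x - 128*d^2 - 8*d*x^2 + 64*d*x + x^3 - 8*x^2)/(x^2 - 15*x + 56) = (16*d^2 - 8*d*x + x^2)/(x - 7)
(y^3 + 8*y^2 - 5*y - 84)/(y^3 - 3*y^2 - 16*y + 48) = (y + 7)/(y - 4)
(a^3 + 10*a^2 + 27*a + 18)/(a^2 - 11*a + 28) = (a^3 + 10*a^2 + 27*a + 18)/(a^2 - 11*a + 28)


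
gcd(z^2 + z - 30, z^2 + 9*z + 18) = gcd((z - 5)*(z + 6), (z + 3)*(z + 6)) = z + 6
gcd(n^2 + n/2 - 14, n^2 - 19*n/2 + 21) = n - 7/2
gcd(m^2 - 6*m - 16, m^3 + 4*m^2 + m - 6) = m + 2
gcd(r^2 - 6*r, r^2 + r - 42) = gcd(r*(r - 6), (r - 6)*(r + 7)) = r - 6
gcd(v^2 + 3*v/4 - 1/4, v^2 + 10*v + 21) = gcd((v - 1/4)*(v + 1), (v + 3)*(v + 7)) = 1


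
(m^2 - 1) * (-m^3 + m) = -m^5 + 2*m^3 - m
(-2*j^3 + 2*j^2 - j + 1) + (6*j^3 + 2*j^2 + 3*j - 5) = 4*j^3 + 4*j^2 + 2*j - 4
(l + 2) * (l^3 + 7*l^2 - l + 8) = l^4 + 9*l^3 + 13*l^2 + 6*l + 16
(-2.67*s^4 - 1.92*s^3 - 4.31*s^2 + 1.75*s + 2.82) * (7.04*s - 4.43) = -18.7968*s^5 - 1.6887*s^4 - 21.8368*s^3 + 31.4133*s^2 + 12.1003*s - 12.4926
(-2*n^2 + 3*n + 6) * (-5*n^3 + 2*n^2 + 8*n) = 10*n^5 - 19*n^4 - 40*n^3 + 36*n^2 + 48*n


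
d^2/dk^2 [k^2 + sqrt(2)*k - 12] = 2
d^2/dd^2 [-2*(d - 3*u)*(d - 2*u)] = -4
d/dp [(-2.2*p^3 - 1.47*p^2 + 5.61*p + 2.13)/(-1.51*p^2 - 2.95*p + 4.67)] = (3.322*p^4 + 12.98*p^3 - 18.0144*p^2 - 7.2972*p + 32.4822)/(2.2801*p^4 + 8.909*p^3 - 5.4009*p^2 - 27.553*p + 21.8089)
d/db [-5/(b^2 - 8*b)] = 10*(b - 4)/(b^2*(b - 8)^2)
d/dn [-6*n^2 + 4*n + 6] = 4 - 12*n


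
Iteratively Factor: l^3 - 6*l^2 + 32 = (l - 4)*(l^2 - 2*l - 8) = (l - 4)*(l + 2)*(l - 4)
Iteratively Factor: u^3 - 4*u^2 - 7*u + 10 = (u - 5)*(u^2 + u - 2) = (u - 5)*(u - 1)*(u + 2)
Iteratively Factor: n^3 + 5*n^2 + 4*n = (n + 1)*(n^2 + 4*n) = n*(n + 1)*(n + 4)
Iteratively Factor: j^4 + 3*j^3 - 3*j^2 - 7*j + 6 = (j - 1)*(j^3 + 4*j^2 + j - 6) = (j - 1)*(j + 3)*(j^2 + j - 2) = (j - 1)*(j + 2)*(j + 3)*(j - 1)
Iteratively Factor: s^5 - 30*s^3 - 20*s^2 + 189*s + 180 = (s + 1)*(s^4 - s^3 - 29*s^2 + 9*s + 180) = (s - 5)*(s + 1)*(s^3 + 4*s^2 - 9*s - 36) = (s - 5)*(s + 1)*(s + 3)*(s^2 + s - 12) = (s - 5)*(s + 1)*(s + 3)*(s + 4)*(s - 3)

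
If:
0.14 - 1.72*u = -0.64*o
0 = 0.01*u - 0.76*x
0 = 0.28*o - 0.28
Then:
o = 1.00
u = 0.45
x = 0.01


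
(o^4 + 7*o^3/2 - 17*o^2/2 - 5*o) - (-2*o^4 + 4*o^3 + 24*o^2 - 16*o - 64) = 3*o^4 - o^3/2 - 65*o^2/2 + 11*o + 64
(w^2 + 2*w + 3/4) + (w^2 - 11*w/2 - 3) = 2*w^2 - 7*w/2 - 9/4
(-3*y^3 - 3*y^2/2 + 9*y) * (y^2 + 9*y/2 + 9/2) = -3*y^5 - 15*y^4 - 45*y^3/4 + 135*y^2/4 + 81*y/2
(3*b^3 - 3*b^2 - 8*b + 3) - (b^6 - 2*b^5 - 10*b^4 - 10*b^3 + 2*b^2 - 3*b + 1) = -b^6 + 2*b^5 + 10*b^4 + 13*b^3 - 5*b^2 - 5*b + 2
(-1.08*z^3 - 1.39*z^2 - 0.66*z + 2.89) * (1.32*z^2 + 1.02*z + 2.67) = -1.4256*z^5 - 2.9364*z^4 - 5.1726*z^3 - 0.569699999999999*z^2 + 1.1856*z + 7.7163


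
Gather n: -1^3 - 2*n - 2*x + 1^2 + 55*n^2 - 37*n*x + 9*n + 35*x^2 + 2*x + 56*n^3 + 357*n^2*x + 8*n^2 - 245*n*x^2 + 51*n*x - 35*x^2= 56*n^3 + n^2*(357*x + 63) + n*(-245*x^2 + 14*x + 7)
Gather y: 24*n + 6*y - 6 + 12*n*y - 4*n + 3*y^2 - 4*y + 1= 20*n + 3*y^2 + y*(12*n + 2) - 5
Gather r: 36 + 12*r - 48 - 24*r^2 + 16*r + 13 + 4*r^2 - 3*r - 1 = -20*r^2 + 25*r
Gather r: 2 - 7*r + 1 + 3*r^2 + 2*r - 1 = 3*r^2 - 5*r + 2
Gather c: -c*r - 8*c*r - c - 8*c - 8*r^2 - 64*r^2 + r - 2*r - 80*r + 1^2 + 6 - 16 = c*(-9*r - 9) - 72*r^2 - 81*r - 9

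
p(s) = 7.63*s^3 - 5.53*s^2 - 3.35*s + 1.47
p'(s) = 22.89*s^2 - 11.06*s - 3.35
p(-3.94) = -537.85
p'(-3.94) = 395.56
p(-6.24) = -2046.82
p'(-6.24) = 956.95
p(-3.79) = -480.64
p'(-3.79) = 367.36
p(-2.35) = -120.22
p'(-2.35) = 149.05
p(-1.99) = -73.89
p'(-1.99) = 109.31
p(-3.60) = -414.12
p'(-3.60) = 333.12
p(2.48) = 75.53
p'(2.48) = 110.00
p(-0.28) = 1.81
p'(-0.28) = 1.54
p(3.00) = 147.66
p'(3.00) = 169.48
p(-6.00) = -1825.59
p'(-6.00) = 887.05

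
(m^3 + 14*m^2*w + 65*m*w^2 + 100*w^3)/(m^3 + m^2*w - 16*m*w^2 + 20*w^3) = (m^2 + 9*m*w + 20*w^2)/(m^2 - 4*m*w + 4*w^2)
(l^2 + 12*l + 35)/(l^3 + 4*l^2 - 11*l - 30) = (l + 7)/(l^2 - l - 6)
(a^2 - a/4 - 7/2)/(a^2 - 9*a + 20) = (4*a^2 - a - 14)/(4*(a^2 - 9*a + 20))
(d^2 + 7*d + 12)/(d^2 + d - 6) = (d + 4)/(d - 2)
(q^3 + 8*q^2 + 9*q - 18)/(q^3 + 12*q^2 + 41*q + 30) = (q^2 + 2*q - 3)/(q^2 + 6*q + 5)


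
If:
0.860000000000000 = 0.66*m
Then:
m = 1.30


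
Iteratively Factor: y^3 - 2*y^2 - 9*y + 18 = (y - 3)*(y^2 + y - 6) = (y - 3)*(y + 3)*(y - 2)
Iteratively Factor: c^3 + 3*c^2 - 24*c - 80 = (c + 4)*(c^2 - c - 20) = (c - 5)*(c + 4)*(c + 4)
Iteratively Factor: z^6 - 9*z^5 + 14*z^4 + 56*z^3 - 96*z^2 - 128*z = (z - 4)*(z^5 - 5*z^4 - 6*z^3 + 32*z^2 + 32*z) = (z - 4)*(z + 2)*(z^4 - 7*z^3 + 8*z^2 + 16*z) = (z - 4)^2*(z + 2)*(z^3 - 3*z^2 - 4*z) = (z - 4)^3*(z + 2)*(z^2 + z) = (z - 4)^3*(z + 1)*(z + 2)*(z)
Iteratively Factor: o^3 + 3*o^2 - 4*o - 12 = (o + 2)*(o^2 + o - 6) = (o - 2)*(o + 2)*(o + 3)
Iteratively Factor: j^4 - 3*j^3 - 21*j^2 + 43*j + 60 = (j - 5)*(j^3 + 2*j^2 - 11*j - 12) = (j - 5)*(j + 1)*(j^2 + j - 12) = (j - 5)*(j - 3)*(j + 1)*(j + 4)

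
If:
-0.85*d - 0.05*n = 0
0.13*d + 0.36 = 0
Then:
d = -2.77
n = 47.08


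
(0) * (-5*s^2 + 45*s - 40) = 0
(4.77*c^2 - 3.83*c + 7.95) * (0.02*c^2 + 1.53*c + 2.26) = 0.0954*c^4 + 7.2215*c^3 + 5.0793*c^2 + 3.5077*c + 17.967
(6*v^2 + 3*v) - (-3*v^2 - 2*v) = 9*v^2 + 5*v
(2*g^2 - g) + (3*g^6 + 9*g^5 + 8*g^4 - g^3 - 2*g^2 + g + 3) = 3*g^6 + 9*g^5 + 8*g^4 - g^3 + 3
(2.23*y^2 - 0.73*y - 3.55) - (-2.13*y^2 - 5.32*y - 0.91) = 4.36*y^2 + 4.59*y - 2.64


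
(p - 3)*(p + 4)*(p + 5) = p^3 + 6*p^2 - 7*p - 60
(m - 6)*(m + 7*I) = m^2 - 6*m + 7*I*m - 42*I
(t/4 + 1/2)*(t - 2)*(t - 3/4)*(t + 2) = t^4/4 + 5*t^3/16 - 11*t^2/8 - 5*t/4 + 3/2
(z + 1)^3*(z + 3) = z^4 + 6*z^3 + 12*z^2 + 10*z + 3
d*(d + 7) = d^2 + 7*d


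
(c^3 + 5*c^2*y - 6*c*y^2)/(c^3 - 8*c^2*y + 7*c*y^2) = (-c - 6*y)/(-c + 7*y)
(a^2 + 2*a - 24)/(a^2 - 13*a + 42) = (a^2 + 2*a - 24)/(a^2 - 13*a + 42)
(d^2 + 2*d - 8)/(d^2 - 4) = (d + 4)/(d + 2)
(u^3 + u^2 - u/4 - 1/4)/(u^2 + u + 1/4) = (2*u^2 + u - 1)/(2*u + 1)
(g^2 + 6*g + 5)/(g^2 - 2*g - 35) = (g + 1)/(g - 7)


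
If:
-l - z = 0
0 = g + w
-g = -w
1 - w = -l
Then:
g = 0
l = -1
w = 0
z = 1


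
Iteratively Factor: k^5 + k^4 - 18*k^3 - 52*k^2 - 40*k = (k - 5)*(k^4 + 6*k^3 + 12*k^2 + 8*k) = k*(k - 5)*(k^3 + 6*k^2 + 12*k + 8) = k*(k - 5)*(k + 2)*(k^2 + 4*k + 4) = k*(k - 5)*(k + 2)^2*(k + 2)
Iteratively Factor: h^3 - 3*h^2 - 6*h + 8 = (h - 1)*(h^2 - 2*h - 8) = (h - 4)*(h - 1)*(h + 2)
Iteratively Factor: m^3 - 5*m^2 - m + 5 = (m - 1)*(m^2 - 4*m - 5) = (m - 5)*(m - 1)*(m + 1)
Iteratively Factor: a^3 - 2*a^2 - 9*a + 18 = (a + 3)*(a^2 - 5*a + 6) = (a - 3)*(a + 3)*(a - 2)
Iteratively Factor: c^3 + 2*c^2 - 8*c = (c - 2)*(c^2 + 4*c) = (c - 2)*(c + 4)*(c)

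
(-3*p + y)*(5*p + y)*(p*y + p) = -15*p^3*y - 15*p^3 + 2*p^2*y^2 + 2*p^2*y + p*y^3 + p*y^2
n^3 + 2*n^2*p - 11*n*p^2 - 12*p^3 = (n - 3*p)*(n + p)*(n + 4*p)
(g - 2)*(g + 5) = g^2 + 3*g - 10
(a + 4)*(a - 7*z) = a^2 - 7*a*z + 4*a - 28*z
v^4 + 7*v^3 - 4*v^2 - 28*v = v*(v - 2)*(v + 2)*(v + 7)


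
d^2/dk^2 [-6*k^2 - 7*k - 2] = -12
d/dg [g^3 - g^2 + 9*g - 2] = 3*g^2 - 2*g + 9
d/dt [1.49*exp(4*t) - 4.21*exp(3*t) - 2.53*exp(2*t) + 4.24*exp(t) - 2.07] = (5.96*exp(3*t) - 12.63*exp(2*t) - 5.06*exp(t) + 4.24)*exp(t)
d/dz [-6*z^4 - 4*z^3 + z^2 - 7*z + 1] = -24*z^3 - 12*z^2 + 2*z - 7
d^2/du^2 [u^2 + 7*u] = 2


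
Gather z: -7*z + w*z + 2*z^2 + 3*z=2*z^2 + z*(w - 4)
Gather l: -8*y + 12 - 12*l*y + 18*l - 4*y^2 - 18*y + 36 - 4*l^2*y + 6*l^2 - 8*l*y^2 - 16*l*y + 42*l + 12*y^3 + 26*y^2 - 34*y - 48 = l^2*(6 - 4*y) + l*(-8*y^2 - 28*y + 60) + 12*y^3 + 22*y^2 - 60*y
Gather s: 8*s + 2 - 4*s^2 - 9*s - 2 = -4*s^2 - s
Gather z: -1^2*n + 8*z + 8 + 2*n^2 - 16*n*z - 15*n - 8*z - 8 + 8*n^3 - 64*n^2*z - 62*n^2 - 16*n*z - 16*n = 8*n^3 - 60*n^2 - 32*n + z*(-64*n^2 - 32*n)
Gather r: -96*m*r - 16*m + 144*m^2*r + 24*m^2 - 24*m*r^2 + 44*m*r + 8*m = 24*m^2 - 24*m*r^2 - 8*m + r*(144*m^2 - 52*m)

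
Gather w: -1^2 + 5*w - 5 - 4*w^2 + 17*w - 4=-4*w^2 + 22*w - 10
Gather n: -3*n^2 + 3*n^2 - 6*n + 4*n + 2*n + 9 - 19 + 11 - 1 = 0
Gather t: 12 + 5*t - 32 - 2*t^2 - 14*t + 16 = -2*t^2 - 9*t - 4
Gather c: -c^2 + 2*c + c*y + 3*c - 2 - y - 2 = -c^2 + c*(y + 5) - y - 4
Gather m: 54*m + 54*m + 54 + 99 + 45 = 108*m + 198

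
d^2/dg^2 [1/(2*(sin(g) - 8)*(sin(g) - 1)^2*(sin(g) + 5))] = (-16*sin(g)^5 + 67*sin(g)^4 + 440*sin(g)^3 - 785*sin(g)^2 - 8128*sin(g) - 9218)/(2*(sin(g) - 8)^3*(sin(g) - 1)^3*(sin(g) + 5)^3)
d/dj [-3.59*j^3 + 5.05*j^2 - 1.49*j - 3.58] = -10.77*j^2 + 10.1*j - 1.49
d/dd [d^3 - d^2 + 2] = d*(3*d - 2)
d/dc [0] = 0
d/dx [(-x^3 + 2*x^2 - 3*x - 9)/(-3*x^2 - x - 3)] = x*(3*x^3 + 2*x^2 - 2*x - 66)/(9*x^4 + 6*x^3 + 19*x^2 + 6*x + 9)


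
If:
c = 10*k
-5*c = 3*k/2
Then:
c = 0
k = 0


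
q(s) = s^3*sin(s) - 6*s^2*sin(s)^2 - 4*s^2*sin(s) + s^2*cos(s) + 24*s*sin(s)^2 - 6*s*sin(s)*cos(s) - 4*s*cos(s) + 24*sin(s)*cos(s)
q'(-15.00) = 1353.20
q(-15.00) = 1896.67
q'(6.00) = 89.77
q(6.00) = -11.00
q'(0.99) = 10.54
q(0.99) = 16.68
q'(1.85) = -18.76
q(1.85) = 12.66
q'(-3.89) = 350.17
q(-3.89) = -212.61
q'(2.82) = 3.32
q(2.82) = 0.06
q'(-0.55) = 29.81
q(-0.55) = -13.41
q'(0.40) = 18.03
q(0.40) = 7.51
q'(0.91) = 12.55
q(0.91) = 15.75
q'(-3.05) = 90.60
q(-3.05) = -12.64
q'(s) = s^3*cos(s) - 12*s^2*sin(s)*cos(s) + 2*s^2*sin(s) - 4*s^2*cos(s) - 6*s*sin(s)^2 + 48*s*sin(s)*cos(s) - 4*s*sin(s) - 6*s*cos(s)^2 + 2*s*cos(s) - 6*sin(s)*cos(s) + 24*cos(s)^2 - 4*cos(s)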